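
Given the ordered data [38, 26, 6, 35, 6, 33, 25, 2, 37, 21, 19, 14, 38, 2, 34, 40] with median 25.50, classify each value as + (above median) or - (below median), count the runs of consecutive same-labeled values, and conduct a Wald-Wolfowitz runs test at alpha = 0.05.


Step 1: Compute median = 25.50; label A = above, B = below.
Labels in order: AABABABBABBBABAA  (n_A = 8, n_B = 8)
Step 2: Count runs R = 11.
Step 3: Under H0 (random ordering), E[R] = 2*n_A*n_B/(n_A+n_B) + 1 = 2*8*8/16 + 1 = 9.0000.
        Var[R] = 2*n_A*n_B*(2*n_A*n_B - n_A - n_B) / ((n_A+n_B)^2 * (n_A+n_B-1)) = 14336/3840 = 3.7333.
        SD[R] = 1.9322.
Step 4: Continuity-corrected z = (R - 0.5 - E[R]) / SD[R] = (11 - 0.5 - 9.0000) / 1.9322 = 0.7763.
Step 5: Two-sided p-value via normal approximation = 2*(1 - Phi(|z|)) = 0.437558.
Step 6: alpha = 0.05. fail to reject H0.

R = 11, z = 0.7763, p = 0.437558, fail to reject H0.


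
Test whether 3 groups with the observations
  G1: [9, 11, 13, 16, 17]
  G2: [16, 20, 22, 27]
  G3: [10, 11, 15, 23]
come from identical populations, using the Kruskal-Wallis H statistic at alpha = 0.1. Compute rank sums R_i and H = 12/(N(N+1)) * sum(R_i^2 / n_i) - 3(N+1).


Step 1: Combine all N = 13 observations and assign midranks.
sorted (value, group, rank): (9,G1,1), (10,G3,2), (11,G1,3.5), (11,G3,3.5), (13,G1,5), (15,G3,6), (16,G1,7.5), (16,G2,7.5), (17,G1,9), (20,G2,10), (22,G2,11), (23,G3,12), (27,G2,13)
Step 2: Sum ranks within each group.
R_1 = 26 (n_1 = 5)
R_2 = 41.5 (n_2 = 4)
R_3 = 23.5 (n_3 = 4)
Step 3: H = 12/(N(N+1)) * sum(R_i^2/n_i) - 3(N+1)
     = 12/(13*14) * (26^2/5 + 41.5^2/4 + 23.5^2/4) - 3*14
     = 0.065934 * 703.825 - 42
     = 4.406044.
Step 4: Ties present; correction factor C = 1 - 12/(13^3 - 13) = 0.994505. Corrected H = 4.406044 / 0.994505 = 4.430387.
Step 5: Under H0, H ~ chi^2(2); p-value = 0.109132.
Step 6: alpha = 0.1. fail to reject H0.

H = 4.4304, df = 2, p = 0.109132, fail to reject H0.


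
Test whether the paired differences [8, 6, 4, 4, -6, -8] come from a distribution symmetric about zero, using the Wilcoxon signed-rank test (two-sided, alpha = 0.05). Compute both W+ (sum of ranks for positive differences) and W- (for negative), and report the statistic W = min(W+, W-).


Step 1: Drop any zero differences (none here) and take |d_i|.
|d| = [8, 6, 4, 4, 6, 8]
Step 2: Midrank |d_i| (ties get averaged ranks).
ranks: |8|->5.5, |6|->3.5, |4|->1.5, |4|->1.5, |6|->3.5, |8|->5.5
Step 3: Attach original signs; sum ranks with positive sign and with negative sign.
W+ = 5.5 + 3.5 + 1.5 + 1.5 = 12
W- = 3.5 + 5.5 = 9
(Check: W+ + W- = 21 should equal n(n+1)/2 = 21.)
Step 4: Test statistic W = min(W+, W-) = 9.
Step 5: Ties in |d|, so use the tie-corrected normal approximation.
        E[W] = n(n+1)/4 = 6*7/4 = 10.5.
        Tie groups: |d|=4 (t=2), |d|=6 (t=2), |d|=8 (t=2); sum(t^3 - t) = 18.
        Var[W] = n(n+1)(2n+1)/24 - sum(t^3-t)/48 = 546/24 - 18/48 = 22.375.
        z = (W - E[W]) / sqrt(Var[W]) = (9 - 10.5) / 4.7302 = -0.3171.
        Two-sided p = 2*Phi(z) = 0.751160.
Step 6: alpha = 0.05. fail to reject H0.

W+ = 12, W- = 9, W = min = 9, p = 0.751160, fail to reject H0.


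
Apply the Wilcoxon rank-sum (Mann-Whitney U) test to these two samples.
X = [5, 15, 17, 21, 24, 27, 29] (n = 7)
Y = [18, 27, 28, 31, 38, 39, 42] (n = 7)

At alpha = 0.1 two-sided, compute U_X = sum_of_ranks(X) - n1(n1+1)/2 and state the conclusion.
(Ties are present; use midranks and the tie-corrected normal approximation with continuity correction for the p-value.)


Step 1: Combine and sort all 14 observations; assign midranks.
sorted (value, group): (5,X), (15,X), (17,X), (18,Y), (21,X), (24,X), (27,X), (27,Y), (28,Y), (29,X), (31,Y), (38,Y), (39,Y), (42,Y)
ranks: 5->1, 15->2, 17->3, 18->4, 21->5, 24->6, 27->7.5, 27->7.5, 28->9, 29->10, 31->11, 38->12, 39->13, 42->14
Step 2: Rank sum for X: R1 = 1 + 2 + 3 + 5 + 6 + 7.5 + 10 = 34.5.
Step 3: U_X = R1 - n1(n1+1)/2 = 34.5 - 7*8/2 = 34.5 - 28 = 6.5.
       U_Y = n1*n2 - U_X = 49 - 6.5 = 42.5.
Step 4: Ties are present, so use the tie-corrected normal approximation (with continuity correction) for the p-value.
Step 5: p-value = 0.025187; compare to alpha = 0.1. reject H0.

U_X = 6.5, p = 0.025187, reject H0 at alpha = 0.1.


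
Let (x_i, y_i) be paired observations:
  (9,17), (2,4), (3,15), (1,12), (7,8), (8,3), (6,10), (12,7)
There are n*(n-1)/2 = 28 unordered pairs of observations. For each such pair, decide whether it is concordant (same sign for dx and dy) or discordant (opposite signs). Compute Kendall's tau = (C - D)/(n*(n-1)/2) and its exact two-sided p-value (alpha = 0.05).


Step 1: Enumerate the 28 unordered pairs (i,j) with i<j and classify each by sign(x_j-x_i) * sign(y_j-y_i).
  (1,2):dx=-7,dy=-13->C; (1,3):dx=-6,dy=-2->C; (1,4):dx=-8,dy=-5->C; (1,5):dx=-2,dy=-9->C
  (1,6):dx=-1,dy=-14->C; (1,7):dx=-3,dy=-7->C; (1,8):dx=+3,dy=-10->D; (2,3):dx=+1,dy=+11->C
  (2,4):dx=-1,dy=+8->D; (2,5):dx=+5,dy=+4->C; (2,6):dx=+6,dy=-1->D; (2,7):dx=+4,dy=+6->C
  (2,8):dx=+10,dy=+3->C; (3,4):dx=-2,dy=-3->C; (3,5):dx=+4,dy=-7->D; (3,6):dx=+5,dy=-12->D
  (3,7):dx=+3,dy=-5->D; (3,8):dx=+9,dy=-8->D; (4,5):dx=+6,dy=-4->D; (4,6):dx=+7,dy=-9->D
  (4,7):dx=+5,dy=-2->D; (4,8):dx=+11,dy=-5->D; (5,6):dx=+1,dy=-5->D; (5,7):dx=-1,dy=+2->D
  (5,8):dx=+5,dy=-1->D; (6,7):dx=-2,dy=+7->D; (6,8):dx=+4,dy=+4->C; (7,8):dx=+6,dy=-3->D
Step 2: C = 12, D = 16, total pairs = 28.
Step 3: tau = (C - D)/(n(n-1)/2) = (12 - 16)/28 = -0.142857.
Step 4: Exact two-sided p-value (enumerate n! = 40320 permutations of y under H0): p = 0.719544.
Step 5: alpha = 0.05. fail to reject H0.

tau_b = -0.1429 (C=12, D=16), p = 0.719544, fail to reject H0.


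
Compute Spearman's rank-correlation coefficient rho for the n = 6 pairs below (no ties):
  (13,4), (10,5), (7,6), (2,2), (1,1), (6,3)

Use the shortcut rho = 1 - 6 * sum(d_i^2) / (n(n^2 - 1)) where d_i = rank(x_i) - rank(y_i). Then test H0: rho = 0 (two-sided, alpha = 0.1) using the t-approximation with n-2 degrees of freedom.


Step 1: Rank x and y separately (midranks; no ties here).
rank(x): 13->6, 10->5, 7->4, 2->2, 1->1, 6->3
rank(y): 4->4, 5->5, 6->6, 2->2, 1->1, 3->3
Step 2: d_i = R_x(i) - R_y(i); compute d_i^2.
  (6-4)^2=4, (5-5)^2=0, (4-6)^2=4, (2-2)^2=0, (1-1)^2=0, (3-3)^2=0
sum(d^2) = 8.
Step 3: rho = 1 - 6*8 / (6*(6^2 - 1)) = 1 - 48/210 = 0.771429.
Step 4: Under H0, t = rho * sqrt((n-2)/(1-rho^2)) = 2.4247 ~ t(4).
Step 5: Two-sided p-value from the t-distribution with 4 df = 0.072397.
Step 6: alpha = 0.1. reject H0.

rho = 0.7714, p = 0.072397, reject H0 at alpha = 0.1.


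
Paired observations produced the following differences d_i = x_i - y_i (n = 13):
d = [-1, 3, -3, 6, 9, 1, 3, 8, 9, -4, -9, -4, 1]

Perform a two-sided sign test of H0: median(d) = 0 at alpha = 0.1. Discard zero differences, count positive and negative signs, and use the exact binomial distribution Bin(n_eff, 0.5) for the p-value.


Step 1: Discard zero differences. Original n = 13; n_eff = number of nonzero differences = 13.
Nonzero differences (with sign): -1, +3, -3, +6, +9, +1, +3, +8, +9, -4, -9, -4, +1
Step 2: Count signs: positive = 8, negative = 5.
Step 3: Under H0: P(positive) = 0.5, so the number of positives S ~ Bin(13, 0.5).
Step 4: Two-sided exact p-value = sum of Bin(13,0.5) probabilities at or below the observed probability = 0.581055.
Step 5: alpha = 0.1. fail to reject H0.

n_eff = 13, pos = 8, neg = 5, p = 0.581055, fail to reject H0.


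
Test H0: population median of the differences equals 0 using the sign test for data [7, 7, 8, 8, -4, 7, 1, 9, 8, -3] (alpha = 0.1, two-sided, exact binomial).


Step 1: Discard zero differences. Original n = 10; n_eff = number of nonzero differences = 10.
Nonzero differences (with sign): +7, +7, +8, +8, -4, +7, +1, +9, +8, -3
Step 2: Count signs: positive = 8, negative = 2.
Step 3: Under H0: P(positive) = 0.5, so the number of positives S ~ Bin(10, 0.5).
Step 4: Two-sided exact p-value = sum of Bin(10,0.5) probabilities at or below the observed probability = 0.109375.
Step 5: alpha = 0.1. fail to reject H0.

n_eff = 10, pos = 8, neg = 2, p = 0.109375, fail to reject H0.


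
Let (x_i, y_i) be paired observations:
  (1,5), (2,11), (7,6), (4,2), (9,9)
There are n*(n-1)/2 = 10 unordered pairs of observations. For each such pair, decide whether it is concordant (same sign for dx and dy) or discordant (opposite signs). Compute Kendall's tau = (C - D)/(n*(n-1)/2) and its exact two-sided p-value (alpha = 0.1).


Step 1: Enumerate the 10 unordered pairs (i,j) with i<j and classify each by sign(x_j-x_i) * sign(y_j-y_i).
  (1,2):dx=+1,dy=+6->C; (1,3):dx=+6,dy=+1->C; (1,4):dx=+3,dy=-3->D; (1,5):dx=+8,dy=+4->C
  (2,3):dx=+5,dy=-5->D; (2,4):dx=+2,dy=-9->D; (2,5):dx=+7,dy=-2->D; (3,4):dx=-3,dy=-4->C
  (3,5):dx=+2,dy=+3->C; (4,5):dx=+5,dy=+7->C
Step 2: C = 6, D = 4, total pairs = 10.
Step 3: tau = (C - D)/(n(n-1)/2) = (6 - 4)/10 = 0.200000.
Step 4: Exact two-sided p-value (enumerate n! = 120 permutations of y under H0): p = 0.816667.
Step 5: alpha = 0.1. fail to reject H0.

tau_b = 0.2000 (C=6, D=4), p = 0.816667, fail to reject H0.


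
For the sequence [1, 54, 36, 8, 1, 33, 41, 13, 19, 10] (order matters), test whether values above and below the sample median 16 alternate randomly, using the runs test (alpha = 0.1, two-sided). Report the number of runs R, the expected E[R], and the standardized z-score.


Step 1: Compute median = 16; label A = above, B = below.
Labels in order: BAABBAABAB  (n_A = 5, n_B = 5)
Step 2: Count runs R = 7.
Step 3: Under H0 (random ordering), E[R] = 2*n_A*n_B/(n_A+n_B) + 1 = 2*5*5/10 + 1 = 6.0000.
        Var[R] = 2*n_A*n_B*(2*n_A*n_B - n_A - n_B) / ((n_A+n_B)^2 * (n_A+n_B-1)) = 2000/900 = 2.2222.
        SD[R] = 1.4907.
Step 4: Continuity-corrected z = (R - 0.5 - E[R]) / SD[R] = (7 - 0.5 - 6.0000) / 1.4907 = 0.3354.
Step 5: Two-sided p-value via normal approximation = 2*(1 - Phi(|z|)) = 0.737316.
Step 6: alpha = 0.1. fail to reject H0.

R = 7, z = 0.3354, p = 0.737316, fail to reject H0.


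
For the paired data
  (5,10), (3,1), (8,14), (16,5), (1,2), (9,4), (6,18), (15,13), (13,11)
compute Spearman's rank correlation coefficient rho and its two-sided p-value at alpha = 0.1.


Step 1: Rank x and y separately (midranks; no ties here).
rank(x): 5->3, 3->2, 8->5, 16->9, 1->1, 9->6, 6->4, 15->8, 13->7
rank(y): 10->5, 1->1, 14->8, 5->4, 2->2, 4->3, 18->9, 13->7, 11->6
Step 2: d_i = R_x(i) - R_y(i); compute d_i^2.
  (3-5)^2=4, (2-1)^2=1, (5-8)^2=9, (9-4)^2=25, (1-2)^2=1, (6-3)^2=9, (4-9)^2=25, (8-7)^2=1, (7-6)^2=1
sum(d^2) = 76.
Step 3: rho = 1 - 6*76 / (9*(9^2 - 1)) = 1 - 456/720 = 0.366667.
Step 4: Under H0, t = rho * sqrt((n-2)/(1-rho^2)) = 1.0427 ~ t(7).
Step 5: Two-sided p-value from the t-distribution with 7 df = 0.331740.
Step 6: alpha = 0.1. fail to reject H0.

rho = 0.3667, p = 0.331740, fail to reject H0 at alpha = 0.1.


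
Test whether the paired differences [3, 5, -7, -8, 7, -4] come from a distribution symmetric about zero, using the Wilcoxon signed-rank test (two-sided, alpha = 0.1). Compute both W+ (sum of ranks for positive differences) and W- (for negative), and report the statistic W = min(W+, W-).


Step 1: Drop any zero differences (none here) and take |d_i|.
|d| = [3, 5, 7, 8, 7, 4]
Step 2: Midrank |d_i| (ties get averaged ranks).
ranks: |3|->1, |5|->3, |7|->4.5, |8|->6, |7|->4.5, |4|->2
Step 3: Attach original signs; sum ranks with positive sign and with negative sign.
W+ = 1 + 3 + 4.5 = 8.5
W- = 4.5 + 6 + 2 = 12.5
(Check: W+ + W- = 21 should equal n(n+1)/2 = 21.)
Step 4: Test statistic W = min(W+, W-) = 8.5.
Step 5: Ties in |d|, so use the tie-corrected normal approximation.
        E[W] = n(n+1)/4 = 6*7/4 = 10.5.
        Tie groups: |d|=7 (t=2); sum(t^3 - t) = 6.
        Var[W] = n(n+1)(2n+1)/24 - sum(t^3-t)/48 = 546/24 - 6/48 = 22.625.
        z = (W - E[W]) / sqrt(Var[W]) = (8.5 - 10.5) / 4.7566 = -0.4205.
        Two-sided p = 2*Phi(z) = 0.674142.
Step 6: alpha = 0.1. fail to reject H0.

W+ = 8.5, W- = 12.5, W = min = 8.5, p = 0.674142, fail to reject H0.


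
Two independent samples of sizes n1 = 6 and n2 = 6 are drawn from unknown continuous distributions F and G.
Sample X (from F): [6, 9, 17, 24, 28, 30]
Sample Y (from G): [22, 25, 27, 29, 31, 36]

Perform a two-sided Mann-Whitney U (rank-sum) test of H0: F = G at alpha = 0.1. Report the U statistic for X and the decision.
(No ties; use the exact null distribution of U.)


Step 1: Combine and sort all 12 observations; assign midranks.
sorted (value, group): (6,X), (9,X), (17,X), (22,Y), (24,X), (25,Y), (27,Y), (28,X), (29,Y), (30,X), (31,Y), (36,Y)
ranks: 6->1, 9->2, 17->3, 22->4, 24->5, 25->6, 27->7, 28->8, 29->9, 30->10, 31->11, 36->12
Step 2: Rank sum for X: R1 = 1 + 2 + 3 + 5 + 8 + 10 = 29.
Step 3: U_X = R1 - n1(n1+1)/2 = 29 - 6*7/2 = 29 - 21 = 8.
       U_Y = n1*n2 - U_X = 36 - 8 = 28.
Step 4: No ties, so the exact null distribution of U (based on enumerating the C(12,6) = 924 equally likely rank assignments) gives the two-sided p-value.
Step 5: p-value = 0.132035; compare to alpha = 0.1. fail to reject H0.

U_X = 8, p = 0.132035, fail to reject H0 at alpha = 0.1.


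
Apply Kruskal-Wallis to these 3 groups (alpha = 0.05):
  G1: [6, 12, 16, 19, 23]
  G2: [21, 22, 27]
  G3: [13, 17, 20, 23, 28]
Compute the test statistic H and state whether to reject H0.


Step 1: Combine all N = 13 observations and assign midranks.
sorted (value, group, rank): (6,G1,1), (12,G1,2), (13,G3,3), (16,G1,4), (17,G3,5), (19,G1,6), (20,G3,7), (21,G2,8), (22,G2,9), (23,G1,10.5), (23,G3,10.5), (27,G2,12), (28,G3,13)
Step 2: Sum ranks within each group.
R_1 = 23.5 (n_1 = 5)
R_2 = 29 (n_2 = 3)
R_3 = 38.5 (n_3 = 5)
Step 3: H = 12/(N(N+1)) * sum(R_i^2/n_i) - 3(N+1)
     = 12/(13*14) * (23.5^2/5 + 29^2/3 + 38.5^2/5) - 3*14
     = 0.065934 * 687.233 - 42
     = 3.312088.
Step 4: Ties present; correction factor C = 1 - 6/(13^3 - 13) = 0.997253. Corrected H = 3.312088 / 0.997253 = 3.321212.
Step 5: Under H0, H ~ chi^2(2); p-value = 0.190024.
Step 6: alpha = 0.05. fail to reject H0.

H = 3.3212, df = 2, p = 0.190024, fail to reject H0.


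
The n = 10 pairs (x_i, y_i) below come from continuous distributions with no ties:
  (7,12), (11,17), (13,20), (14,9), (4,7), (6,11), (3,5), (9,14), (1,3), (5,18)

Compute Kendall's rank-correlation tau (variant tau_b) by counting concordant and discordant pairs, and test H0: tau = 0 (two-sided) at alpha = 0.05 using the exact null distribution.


Step 1: Enumerate the 45 unordered pairs (i,j) with i<j and classify each by sign(x_j-x_i) * sign(y_j-y_i).
  (1,2):dx=+4,dy=+5->C; (1,3):dx=+6,dy=+8->C; (1,4):dx=+7,dy=-3->D; (1,5):dx=-3,dy=-5->C
  (1,6):dx=-1,dy=-1->C; (1,7):dx=-4,dy=-7->C; (1,8):dx=+2,dy=+2->C; (1,9):dx=-6,dy=-9->C
  (1,10):dx=-2,dy=+6->D; (2,3):dx=+2,dy=+3->C; (2,4):dx=+3,dy=-8->D; (2,5):dx=-7,dy=-10->C
  (2,6):dx=-5,dy=-6->C; (2,7):dx=-8,dy=-12->C; (2,8):dx=-2,dy=-3->C; (2,9):dx=-10,dy=-14->C
  (2,10):dx=-6,dy=+1->D; (3,4):dx=+1,dy=-11->D; (3,5):dx=-9,dy=-13->C; (3,6):dx=-7,dy=-9->C
  (3,7):dx=-10,dy=-15->C; (3,8):dx=-4,dy=-6->C; (3,9):dx=-12,dy=-17->C; (3,10):dx=-8,dy=-2->C
  (4,5):dx=-10,dy=-2->C; (4,6):dx=-8,dy=+2->D; (4,7):dx=-11,dy=-4->C; (4,8):dx=-5,dy=+5->D
  (4,9):dx=-13,dy=-6->C; (4,10):dx=-9,dy=+9->D; (5,6):dx=+2,dy=+4->C; (5,7):dx=-1,dy=-2->C
  (5,8):dx=+5,dy=+7->C; (5,9):dx=-3,dy=-4->C; (5,10):dx=+1,dy=+11->C; (6,7):dx=-3,dy=-6->C
  (6,8):dx=+3,dy=+3->C; (6,9):dx=-5,dy=-8->C; (6,10):dx=-1,dy=+7->D; (7,8):dx=+6,dy=+9->C
  (7,9):dx=-2,dy=-2->C; (7,10):dx=+2,dy=+13->C; (8,9):dx=-8,dy=-11->C; (8,10):dx=-4,dy=+4->D
  (9,10):dx=+4,dy=+15->C
Step 2: C = 35, D = 10, total pairs = 45.
Step 3: tau = (C - D)/(n(n-1)/2) = (35 - 10)/45 = 0.555556.
Step 4: Exact two-sided p-value (enumerate n! = 3628800 permutations of y under H0): p = 0.028609.
Step 5: alpha = 0.05. reject H0.

tau_b = 0.5556 (C=35, D=10), p = 0.028609, reject H0.


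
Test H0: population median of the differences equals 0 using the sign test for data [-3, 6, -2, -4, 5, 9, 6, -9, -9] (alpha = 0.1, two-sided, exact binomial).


Step 1: Discard zero differences. Original n = 9; n_eff = number of nonzero differences = 9.
Nonzero differences (with sign): -3, +6, -2, -4, +5, +9, +6, -9, -9
Step 2: Count signs: positive = 4, negative = 5.
Step 3: Under H0: P(positive) = 0.5, so the number of positives S ~ Bin(9, 0.5).
Step 4: Two-sided exact p-value = sum of Bin(9,0.5) probabilities at or below the observed probability = 1.000000.
Step 5: alpha = 0.1. fail to reject H0.

n_eff = 9, pos = 4, neg = 5, p = 1.000000, fail to reject H0.


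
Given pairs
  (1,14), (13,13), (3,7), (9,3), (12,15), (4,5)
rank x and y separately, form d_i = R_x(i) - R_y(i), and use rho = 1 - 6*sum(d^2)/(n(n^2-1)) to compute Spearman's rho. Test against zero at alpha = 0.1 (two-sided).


Step 1: Rank x and y separately (midranks; no ties here).
rank(x): 1->1, 13->6, 3->2, 9->4, 12->5, 4->3
rank(y): 14->5, 13->4, 7->3, 3->1, 15->6, 5->2
Step 2: d_i = R_x(i) - R_y(i); compute d_i^2.
  (1-5)^2=16, (6-4)^2=4, (2-3)^2=1, (4-1)^2=9, (5-6)^2=1, (3-2)^2=1
sum(d^2) = 32.
Step 3: rho = 1 - 6*32 / (6*(6^2 - 1)) = 1 - 192/210 = 0.085714.
Step 4: Under H0, t = rho * sqrt((n-2)/(1-rho^2)) = 0.1721 ~ t(4).
Step 5: Two-sided p-value from the t-distribution with 4 df = 0.871743.
Step 6: alpha = 0.1. fail to reject H0.

rho = 0.0857, p = 0.871743, fail to reject H0 at alpha = 0.1.


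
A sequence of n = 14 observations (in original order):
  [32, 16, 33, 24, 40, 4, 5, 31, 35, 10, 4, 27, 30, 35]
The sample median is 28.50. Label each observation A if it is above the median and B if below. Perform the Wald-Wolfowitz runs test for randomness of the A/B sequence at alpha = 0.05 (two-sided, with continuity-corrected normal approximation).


Step 1: Compute median = 28.50; label A = above, B = below.
Labels in order: ABABABBAABBBAA  (n_A = 7, n_B = 7)
Step 2: Count runs R = 9.
Step 3: Under H0 (random ordering), E[R] = 2*n_A*n_B/(n_A+n_B) + 1 = 2*7*7/14 + 1 = 8.0000.
        Var[R] = 2*n_A*n_B*(2*n_A*n_B - n_A - n_B) / ((n_A+n_B)^2 * (n_A+n_B-1)) = 8232/2548 = 3.2308.
        SD[R] = 1.7974.
Step 4: Continuity-corrected z = (R - 0.5 - E[R]) / SD[R] = (9 - 0.5 - 8.0000) / 1.7974 = 0.2782.
Step 5: Two-sided p-value via normal approximation = 2*(1 - Phi(|z|)) = 0.780879.
Step 6: alpha = 0.05. fail to reject H0.

R = 9, z = 0.2782, p = 0.780879, fail to reject H0.


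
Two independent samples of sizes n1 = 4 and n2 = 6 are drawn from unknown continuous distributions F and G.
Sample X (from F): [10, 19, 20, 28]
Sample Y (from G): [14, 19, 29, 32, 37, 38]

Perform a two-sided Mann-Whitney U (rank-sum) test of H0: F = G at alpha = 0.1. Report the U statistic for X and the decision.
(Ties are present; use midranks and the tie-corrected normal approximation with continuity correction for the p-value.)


Step 1: Combine and sort all 10 observations; assign midranks.
sorted (value, group): (10,X), (14,Y), (19,X), (19,Y), (20,X), (28,X), (29,Y), (32,Y), (37,Y), (38,Y)
ranks: 10->1, 14->2, 19->3.5, 19->3.5, 20->5, 28->6, 29->7, 32->8, 37->9, 38->10
Step 2: Rank sum for X: R1 = 1 + 3.5 + 5 + 6 = 15.5.
Step 3: U_X = R1 - n1(n1+1)/2 = 15.5 - 4*5/2 = 15.5 - 10 = 5.5.
       U_Y = n1*n2 - U_X = 24 - 5.5 = 18.5.
Step 4: Ties are present, so use the tie-corrected normal approximation (with continuity correction) for the p-value.
Step 5: p-value = 0.199458; compare to alpha = 0.1. fail to reject H0.

U_X = 5.5, p = 0.199458, fail to reject H0 at alpha = 0.1.


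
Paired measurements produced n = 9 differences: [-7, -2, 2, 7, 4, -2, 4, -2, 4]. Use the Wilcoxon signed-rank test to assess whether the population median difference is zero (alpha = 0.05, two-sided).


Step 1: Drop any zero differences (none here) and take |d_i|.
|d| = [7, 2, 2, 7, 4, 2, 4, 2, 4]
Step 2: Midrank |d_i| (ties get averaged ranks).
ranks: |7|->8.5, |2|->2.5, |2|->2.5, |7|->8.5, |4|->6, |2|->2.5, |4|->6, |2|->2.5, |4|->6
Step 3: Attach original signs; sum ranks with positive sign and with negative sign.
W+ = 2.5 + 8.5 + 6 + 6 + 6 = 29
W- = 8.5 + 2.5 + 2.5 + 2.5 = 16
(Check: W+ + W- = 45 should equal n(n+1)/2 = 45.)
Step 4: Test statistic W = min(W+, W-) = 16.
Step 5: Ties in |d|, so use the tie-corrected normal approximation.
        E[W] = n(n+1)/4 = 9*10/4 = 22.5.
        Tie groups: |d|=2 (t=4), |d|=4 (t=3), |d|=7 (t=2); sum(t^3 - t) = 90.
        Var[W] = n(n+1)(2n+1)/24 - sum(t^3-t)/48 = 1710/24 - 90/48 = 69.375.
        z = (W - E[W]) / sqrt(Var[W]) = (16 - 22.5) / 8.3292 = -0.7804.
        Two-sided p = 2*Phi(z) = 0.435161.
Step 6: alpha = 0.05. fail to reject H0.

W+ = 29, W- = 16, W = min = 16, p = 0.435161, fail to reject H0.


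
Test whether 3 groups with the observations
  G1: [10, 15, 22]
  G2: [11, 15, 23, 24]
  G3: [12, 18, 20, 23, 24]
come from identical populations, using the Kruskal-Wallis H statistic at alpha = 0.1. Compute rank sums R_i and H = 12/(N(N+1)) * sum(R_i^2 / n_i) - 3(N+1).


Step 1: Combine all N = 12 observations and assign midranks.
sorted (value, group, rank): (10,G1,1), (11,G2,2), (12,G3,3), (15,G1,4.5), (15,G2,4.5), (18,G3,6), (20,G3,7), (22,G1,8), (23,G2,9.5), (23,G3,9.5), (24,G2,11.5), (24,G3,11.5)
Step 2: Sum ranks within each group.
R_1 = 13.5 (n_1 = 3)
R_2 = 27.5 (n_2 = 4)
R_3 = 37 (n_3 = 5)
Step 3: H = 12/(N(N+1)) * sum(R_i^2/n_i) - 3(N+1)
     = 12/(12*13) * (13.5^2/3 + 27.5^2/4 + 37^2/5) - 3*13
     = 0.076923 * 523.612 - 39
     = 1.277885.
Step 4: Ties present; correction factor C = 1 - 18/(12^3 - 12) = 0.989510. Corrected H = 1.277885 / 0.989510 = 1.291431.
Step 5: Under H0, H ~ chi^2(2); p-value = 0.524287.
Step 6: alpha = 0.1. fail to reject H0.

H = 1.2914, df = 2, p = 0.524287, fail to reject H0.


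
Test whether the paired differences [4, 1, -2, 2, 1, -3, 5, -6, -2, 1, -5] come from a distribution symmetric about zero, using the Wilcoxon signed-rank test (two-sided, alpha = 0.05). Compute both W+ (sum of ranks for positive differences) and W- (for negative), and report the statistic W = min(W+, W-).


Step 1: Drop any zero differences (none here) and take |d_i|.
|d| = [4, 1, 2, 2, 1, 3, 5, 6, 2, 1, 5]
Step 2: Midrank |d_i| (ties get averaged ranks).
ranks: |4|->8, |1|->2, |2|->5, |2|->5, |1|->2, |3|->7, |5|->9.5, |6|->11, |2|->5, |1|->2, |5|->9.5
Step 3: Attach original signs; sum ranks with positive sign and with negative sign.
W+ = 8 + 2 + 5 + 2 + 9.5 + 2 = 28.5
W- = 5 + 7 + 11 + 5 + 9.5 = 37.5
(Check: W+ + W- = 66 should equal n(n+1)/2 = 66.)
Step 4: Test statistic W = min(W+, W-) = 28.5.
Step 5: Ties in |d|, so use the tie-corrected normal approximation.
        E[W] = n(n+1)/4 = 11*12/4 = 33.
        Tie groups: |d|=1 (t=3), |d|=2 (t=3), |d|=5 (t=2); sum(t^3 - t) = 54.
        Var[W] = n(n+1)(2n+1)/24 - sum(t^3-t)/48 = 3036/24 - 54/48 = 125.375.
        z = (W - E[W]) / sqrt(Var[W]) = (28.5 - 33) / 11.1971 = -0.4019.
        Two-sided p = 2*Phi(z) = 0.687765.
Step 6: alpha = 0.05. fail to reject H0.

W+ = 28.5, W- = 37.5, W = min = 28.5, p = 0.687765, fail to reject H0.


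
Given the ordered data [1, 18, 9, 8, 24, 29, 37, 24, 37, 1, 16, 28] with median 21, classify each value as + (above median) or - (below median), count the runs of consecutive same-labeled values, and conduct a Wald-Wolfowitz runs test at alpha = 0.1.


Step 1: Compute median = 21; label A = above, B = below.
Labels in order: BBBBAAAAABBA  (n_A = 6, n_B = 6)
Step 2: Count runs R = 4.
Step 3: Under H0 (random ordering), E[R] = 2*n_A*n_B/(n_A+n_B) + 1 = 2*6*6/12 + 1 = 7.0000.
        Var[R] = 2*n_A*n_B*(2*n_A*n_B - n_A - n_B) / ((n_A+n_B)^2 * (n_A+n_B-1)) = 4320/1584 = 2.7273.
        SD[R] = 1.6514.
Step 4: Continuity-corrected z = (R + 0.5 - E[R]) / SD[R] = (4 + 0.5 - 7.0000) / 1.6514 = -1.5138.
Step 5: Two-sided p-value via normal approximation = 2*(1 - Phi(|z|)) = 0.130070.
Step 6: alpha = 0.1. fail to reject H0.

R = 4, z = -1.5138, p = 0.130070, fail to reject H0.


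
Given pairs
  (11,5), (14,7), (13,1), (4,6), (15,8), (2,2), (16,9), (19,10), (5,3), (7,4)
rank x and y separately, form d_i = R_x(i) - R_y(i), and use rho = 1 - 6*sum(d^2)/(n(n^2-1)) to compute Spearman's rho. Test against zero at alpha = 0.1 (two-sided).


Step 1: Rank x and y separately (midranks; no ties here).
rank(x): 11->5, 14->7, 13->6, 4->2, 15->8, 2->1, 16->9, 19->10, 5->3, 7->4
rank(y): 5->5, 7->7, 1->1, 6->6, 8->8, 2->2, 9->9, 10->10, 3->3, 4->4
Step 2: d_i = R_x(i) - R_y(i); compute d_i^2.
  (5-5)^2=0, (7-7)^2=0, (6-1)^2=25, (2-6)^2=16, (8-8)^2=0, (1-2)^2=1, (9-9)^2=0, (10-10)^2=0, (3-3)^2=0, (4-4)^2=0
sum(d^2) = 42.
Step 3: rho = 1 - 6*42 / (10*(10^2 - 1)) = 1 - 252/990 = 0.745455.
Step 4: Under H0, t = rho * sqrt((n-2)/(1-rho^2)) = 3.1632 ~ t(8).
Step 5: Two-sided p-value from the t-distribution with 8 df = 0.013330.
Step 6: alpha = 0.1. reject H0.

rho = 0.7455, p = 0.013330, reject H0 at alpha = 0.1.


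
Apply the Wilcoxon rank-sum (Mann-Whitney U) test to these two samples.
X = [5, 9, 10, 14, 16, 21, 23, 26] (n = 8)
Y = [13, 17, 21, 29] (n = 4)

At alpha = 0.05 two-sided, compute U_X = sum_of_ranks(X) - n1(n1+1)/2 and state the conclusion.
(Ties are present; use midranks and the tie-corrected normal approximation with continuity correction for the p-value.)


Step 1: Combine and sort all 12 observations; assign midranks.
sorted (value, group): (5,X), (9,X), (10,X), (13,Y), (14,X), (16,X), (17,Y), (21,X), (21,Y), (23,X), (26,X), (29,Y)
ranks: 5->1, 9->2, 10->3, 13->4, 14->5, 16->6, 17->7, 21->8.5, 21->8.5, 23->10, 26->11, 29->12
Step 2: Rank sum for X: R1 = 1 + 2 + 3 + 5 + 6 + 8.5 + 10 + 11 = 46.5.
Step 3: U_X = R1 - n1(n1+1)/2 = 46.5 - 8*9/2 = 46.5 - 36 = 10.5.
       U_Y = n1*n2 - U_X = 32 - 10.5 = 21.5.
Step 4: Ties are present, so use the tie-corrected normal approximation (with continuity correction) for the p-value.
Step 5: p-value = 0.394938; compare to alpha = 0.05. fail to reject H0.

U_X = 10.5, p = 0.394938, fail to reject H0 at alpha = 0.05.


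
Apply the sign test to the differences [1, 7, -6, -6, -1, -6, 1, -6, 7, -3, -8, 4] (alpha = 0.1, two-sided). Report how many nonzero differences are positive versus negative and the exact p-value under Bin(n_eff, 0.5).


Step 1: Discard zero differences. Original n = 12; n_eff = number of nonzero differences = 12.
Nonzero differences (with sign): +1, +7, -6, -6, -1, -6, +1, -6, +7, -3, -8, +4
Step 2: Count signs: positive = 5, negative = 7.
Step 3: Under H0: P(positive) = 0.5, so the number of positives S ~ Bin(12, 0.5).
Step 4: Two-sided exact p-value = sum of Bin(12,0.5) probabilities at or below the observed probability = 0.774414.
Step 5: alpha = 0.1. fail to reject H0.

n_eff = 12, pos = 5, neg = 7, p = 0.774414, fail to reject H0.


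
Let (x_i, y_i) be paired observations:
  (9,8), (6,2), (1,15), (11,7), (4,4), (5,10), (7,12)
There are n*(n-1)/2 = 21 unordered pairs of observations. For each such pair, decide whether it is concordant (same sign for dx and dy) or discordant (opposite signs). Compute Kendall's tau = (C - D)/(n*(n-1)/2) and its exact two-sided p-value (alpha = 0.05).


Step 1: Enumerate the 21 unordered pairs (i,j) with i<j and classify each by sign(x_j-x_i) * sign(y_j-y_i).
  (1,2):dx=-3,dy=-6->C; (1,3):dx=-8,dy=+7->D; (1,4):dx=+2,dy=-1->D; (1,5):dx=-5,dy=-4->C
  (1,6):dx=-4,dy=+2->D; (1,7):dx=-2,dy=+4->D; (2,3):dx=-5,dy=+13->D; (2,4):dx=+5,dy=+5->C
  (2,5):dx=-2,dy=+2->D; (2,6):dx=-1,dy=+8->D; (2,7):dx=+1,dy=+10->C; (3,4):dx=+10,dy=-8->D
  (3,5):dx=+3,dy=-11->D; (3,6):dx=+4,dy=-5->D; (3,7):dx=+6,dy=-3->D; (4,5):dx=-7,dy=-3->C
  (4,6):dx=-6,dy=+3->D; (4,7):dx=-4,dy=+5->D; (5,6):dx=+1,dy=+6->C; (5,7):dx=+3,dy=+8->C
  (6,7):dx=+2,dy=+2->C
Step 2: C = 8, D = 13, total pairs = 21.
Step 3: tau = (C - D)/(n(n-1)/2) = (8 - 13)/21 = -0.238095.
Step 4: Exact two-sided p-value (enumerate n! = 5040 permutations of y under H0): p = 0.561905.
Step 5: alpha = 0.05. fail to reject H0.

tau_b = -0.2381 (C=8, D=13), p = 0.561905, fail to reject H0.


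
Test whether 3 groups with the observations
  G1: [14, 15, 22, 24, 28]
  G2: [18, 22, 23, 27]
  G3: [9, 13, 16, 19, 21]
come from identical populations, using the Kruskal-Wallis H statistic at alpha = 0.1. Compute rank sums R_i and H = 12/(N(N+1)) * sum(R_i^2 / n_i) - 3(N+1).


Step 1: Combine all N = 14 observations and assign midranks.
sorted (value, group, rank): (9,G3,1), (13,G3,2), (14,G1,3), (15,G1,4), (16,G3,5), (18,G2,6), (19,G3,7), (21,G3,8), (22,G1,9.5), (22,G2,9.5), (23,G2,11), (24,G1,12), (27,G2,13), (28,G1,14)
Step 2: Sum ranks within each group.
R_1 = 42.5 (n_1 = 5)
R_2 = 39.5 (n_2 = 4)
R_3 = 23 (n_3 = 5)
Step 3: H = 12/(N(N+1)) * sum(R_i^2/n_i) - 3(N+1)
     = 12/(14*15) * (42.5^2/5 + 39.5^2/4 + 23^2/5) - 3*15
     = 0.057143 * 857.112 - 45
     = 3.977857.
Step 4: Ties present; correction factor C = 1 - 6/(14^3 - 14) = 0.997802. Corrected H = 3.977857 / 0.997802 = 3.986619.
Step 5: Under H0, H ~ chi^2(2); p-value = 0.136244.
Step 6: alpha = 0.1. fail to reject H0.

H = 3.9866, df = 2, p = 0.136244, fail to reject H0.


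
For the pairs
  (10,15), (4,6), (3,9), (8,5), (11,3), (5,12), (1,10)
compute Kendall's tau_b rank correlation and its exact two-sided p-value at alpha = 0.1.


Step 1: Enumerate the 21 unordered pairs (i,j) with i<j and classify each by sign(x_j-x_i) * sign(y_j-y_i).
  (1,2):dx=-6,dy=-9->C; (1,3):dx=-7,dy=-6->C; (1,4):dx=-2,dy=-10->C; (1,5):dx=+1,dy=-12->D
  (1,6):dx=-5,dy=-3->C; (1,7):dx=-9,dy=-5->C; (2,3):dx=-1,dy=+3->D; (2,4):dx=+4,dy=-1->D
  (2,5):dx=+7,dy=-3->D; (2,6):dx=+1,dy=+6->C; (2,7):dx=-3,dy=+4->D; (3,4):dx=+5,dy=-4->D
  (3,5):dx=+8,dy=-6->D; (3,6):dx=+2,dy=+3->C; (3,7):dx=-2,dy=+1->D; (4,5):dx=+3,dy=-2->D
  (4,6):dx=-3,dy=+7->D; (4,7):dx=-7,dy=+5->D; (5,6):dx=-6,dy=+9->D; (5,7):dx=-10,dy=+7->D
  (6,7):dx=-4,dy=-2->C
Step 2: C = 8, D = 13, total pairs = 21.
Step 3: tau = (C - D)/(n(n-1)/2) = (8 - 13)/21 = -0.238095.
Step 4: Exact two-sided p-value (enumerate n! = 5040 permutations of y under H0): p = 0.561905.
Step 5: alpha = 0.1. fail to reject H0.

tau_b = -0.2381 (C=8, D=13), p = 0.561905, fail to reject H0.


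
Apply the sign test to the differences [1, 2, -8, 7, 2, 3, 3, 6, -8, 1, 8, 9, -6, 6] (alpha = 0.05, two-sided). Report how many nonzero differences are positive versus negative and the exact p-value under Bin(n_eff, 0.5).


Step 1: Discard zero differences. Original n = 14; n_eff = number of nonzero differences = 14.
Nonzero differences (with sign): +1, +2, -8, +7, +2, +3, +3, +6, -8, +1, +8, +9, -6, +6
Step 2: Count signs: positive = 11, negative = 3.
Step 3: Under H0: P(positive) = 0.5, so the number of positives S ~ Bin(14, 0.5).
Step 4: Two-sided exact p-value = sum of Bin(14,0.5) probabilities at or below the observed probability = 0.057373.
Step 5: alpha = 0.05. fail to reject H0.

n_eff = 14, pos = 11, neg = 3, p = 0.057373, fail to reject H0.


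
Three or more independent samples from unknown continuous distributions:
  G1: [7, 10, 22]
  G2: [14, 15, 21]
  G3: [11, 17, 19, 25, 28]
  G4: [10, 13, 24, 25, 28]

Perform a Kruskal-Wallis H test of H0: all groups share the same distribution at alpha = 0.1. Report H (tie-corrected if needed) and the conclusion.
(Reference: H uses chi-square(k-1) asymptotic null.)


Step 1: Combine all N = 16 observations and assign midranks.
sorted (value, group, rank): (7,G1,1), (10,G1,2.5), (10,G4,2.5), (11,G3,4), (13,G4,5), (14,G2,6), (15,G2,7), (17,G3,8), (19,G3,9), (21,G2,10), (22,G1,11), (24,G4,12), (25,G3,13.5), (25,G4,13.5), (28,G3,15.5), (28,G4,15.5)
Step 2: Sum ranks within each group.
R_1 = 14.5 (n_1 = 3)
R_2 = 23 (n_2 = 3)
R_3 = 50 (n_3 = 5)
R_4 = 48.5 (n_4 = 5)
Step 3: H = 12/(N(N+1)) * sum(R_i^2/n_i) - 3(N+1)
     = 12/(16*17) * (14.5^2/3 + 23^2/3 + 50^2/5 + 48.5^2/5) - 3*17
     = 0.044118 * 1216.87 - 51
     = 2.685294.
Step 4: Ties present; correction factor C = 1 - 18/(16^3 - 16) = 0.995588. Corrected H = 2.685294 / 0.995588 = 2.697194.
Step 5: Under H0, H ~ chi^2(3); p-value = 0.440704.
Step 6: alpha = 0.1. fail to reject H0.

H = 2.6972, df = 3, p = 0.440704, fail to reject H0.


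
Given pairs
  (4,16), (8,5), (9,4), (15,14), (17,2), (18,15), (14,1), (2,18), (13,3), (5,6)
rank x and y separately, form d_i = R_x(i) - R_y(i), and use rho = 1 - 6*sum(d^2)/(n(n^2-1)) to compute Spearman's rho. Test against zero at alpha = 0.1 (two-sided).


Step 1: Rank x and y separately (midranks; no ties here).
rank(x): 4->2, 8->4, 9->5, 15->8, 17->9, 18->10, 14->7, 2->1, 13->6, 5->3
rank(y): 16->9, 5->5, 4->4, 14->7, 2->2, 15->8, 1->1, 18->10, 3->3, 6->6
Step 2: d_i = R_x(i) - R_y(i); compute d_i^2.
  (2-9)^2=49, (4-5)^2=1, (5-4)^2=1, (8-7)^2=1, (9-2)^2=49, (10-8)^2=4, (7-1)^2=36, (1-10)^2=81, (6-3)^2=9, (3-6)^2=9
sum(d^2) = 240.
Step 3: rho = 1 - 6*240 / (10*(10^2 - 1)) = 1 - 1440/990 = -0.454545.
Step 4: Under H0, t = rho * sqrt((n-2)/(1-rho^2)) = -1.4434 ~ t(8).
Step 5: Two-sided p-value from the t-distribution with 8 df = 0.186905.
Step 6: alpha = 0.1. fail to reject H0.

rho = -0.4545, p = 0.186905, fail to reject H0 at alpha = 0.1.


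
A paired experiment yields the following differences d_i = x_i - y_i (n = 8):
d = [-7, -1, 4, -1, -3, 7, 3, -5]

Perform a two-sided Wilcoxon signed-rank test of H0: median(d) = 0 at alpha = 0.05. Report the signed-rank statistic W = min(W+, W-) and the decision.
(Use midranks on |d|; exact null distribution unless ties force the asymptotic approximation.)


Step 1: Drop any zero differences (none here) and take |d_i|.
|d| = [7, 1, 4, 1, 3, 7, 3, 5]
Step 2: Midrank |d_i| (ties get averaged ranks).
ranks: |7|->7.5, |1|->1.5, |4|->5, |1|->1.5, |3|->3.5, |7|->7.5, |3|->3.5, |5|->6
Step 3: Attach original signs; sum ranks with positive sign and with negative sign.
W+ = 5 + 7.5 + 3.5 = 16
W- = 7.5 + 1.5 + 1.5 + 3.5 + 6 = 20
(Check: W+ + W- = 36 should equal n(n+1)/2 = 36.)
Step 4: Test statistic W = min(W+, W-) = 16.
Step 5: Ties in |d|, so use the tie-corrected normal approximation.
        E[W] = n(n+1)/4 = 8*9/4 = 18.
        Tie groups: |d|=1 (t=2), |d|=3 (t=2), |d|=7 (t=2); sum(t^3 - t) = 18.
        Var[W] = n(n+1)(2n+1)/24 - sum(t^3-t)/48 = 1224/24 - 18/48 = 50.625.
        z = (W - E[W]) / sqrt(Var[W]) = (16 - 18) / 7.1151 = -0.2811.
        Two-sided p = 2*Phi(z) = 0.778640.
Step 6: alpha = 0.05. fail to reject H0.

W+ = 16, W- = 20, W = min = 16, p = 0.778640, fail to reject H0.


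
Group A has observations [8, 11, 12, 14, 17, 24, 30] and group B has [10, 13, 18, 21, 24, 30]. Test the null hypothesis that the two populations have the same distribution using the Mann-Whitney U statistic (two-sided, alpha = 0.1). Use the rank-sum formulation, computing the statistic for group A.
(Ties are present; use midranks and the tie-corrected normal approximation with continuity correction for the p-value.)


Step 1: Combine and sort all 13 observations; assign midranks.
sorted (value, group): (8,X), (10,Y), (11,X), (12,X), (13,Y), (14,X), (17,X), (18,Y), (21,Y), (24,X), (24,Y), (30,X), (30,Y)
ranks: 8->1, 10->2, 11->3, 12->4, 13->5, 14->6, 17->7, 18->8, 21->9, 24->10.5, 24->10.5, 30->12.5, 30->12.5
Step 2: Rank sum for X: R1 = 1 + 3 + 4 + 6 + 7 + 10.5 + 12.5 = 44.
Step 3: U_X = R1 - n1(n1+1)/2 = 44 - 7*8/2 = 44 - 28 = 16.
       U_Y = n1*n2 - U_X = 42 - 16 = 26.
Step 4: Ties are present, so use the tie-corrected normal approximation (with continuity correction) for the p-value.
Step 5: p-value = 0.519167; compare to alpha = 0.1. fail to reject H0.

U_X = 16, p = 0.519167, fail to reject H0 at alpha = 0.1.


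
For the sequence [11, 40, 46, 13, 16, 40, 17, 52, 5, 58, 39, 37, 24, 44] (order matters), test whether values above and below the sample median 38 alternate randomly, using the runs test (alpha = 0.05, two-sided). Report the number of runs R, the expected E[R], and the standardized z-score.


Step 1: Compute median = 38; label A = above, B = below.
Labels in order: BAABBABABAABBA  (n_A = 7, n_B = 7)
Step 2: Count runs R = 10.
Step 3: Under H0 (random ordering), E[R] = 2*n_A*n_B/(n_A+n_B) + 1 = 2*7*7/14 + 1 = 8.0000.
        Var[R] = 2*n_A*n_B*(2*n_A*n_B - n_A - n_B) / ((n_A+n_B)^2 * (n_A+n_B-1)) = 8232/2548 = 3.2308.
        SD[R] = 1.7974.
Step 4: Continuity-corrected z = (R - 0.5 - E[R]) / SD[R] = (10 - 0.5 - 8.0000) / 1.7974 = 0.8345.
Step 5: Two-sided p-value via normal approximation = 2*(1 - Phi(|z|)) = 0.403986.
Step 6: alpha = 0.05. fail to reject H0.

R = 10, z = 0.8345, p = 0.403986, fail to reject H0.


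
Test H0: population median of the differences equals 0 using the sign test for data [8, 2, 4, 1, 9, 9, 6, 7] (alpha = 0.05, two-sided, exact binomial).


Step 1: Discard zero differences. Original n = 8; n_eff = number of nonzero differences = 8.
Nonzero differences (with sign): +8, +2, +4, +1, +9, +9, +6, +7
Step 2: Count signs: positive = 8, negative = 0.
Step 3: Under H0: P(positive) = 0.5, so the number of positives S ~ Bin(8, 0.5).
Step 4: Two-sided exact p-value = sum of Bin(8,0.5) probabilities at or below the observed probability = 0.007812.
Step 5: alpha = 0.05. reject H0.

n_eff = 8, pos = 8, neg = 0, p = 0.007812, reject H0.


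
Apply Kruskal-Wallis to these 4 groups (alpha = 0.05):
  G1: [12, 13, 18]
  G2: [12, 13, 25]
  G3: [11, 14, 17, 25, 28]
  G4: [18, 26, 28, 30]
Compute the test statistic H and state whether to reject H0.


Step 1: Combine all N = 15 observations and assign midranks.
sorted (value, group, rank): (11,G3,1), (12,G1,2.5), (12,G2,2.5), (13,G1,4.5), (13,G2,4.5), (14,G3,6), (17,G3,7), (18,G1,8.5), (18,G4,8.5), (25,G2,10.5), (25,G3,10.5), (26,G4,12), (28,G3,13.5), (28,G4,13.5), (30,G4,15)
Step 2: Sum ranks within each group.
R_1 = 15.5 (n_1 = 3)
R_2 = 17.5 (n_2 = 3)
R_3 = 38 (n_3 = 5)
R_4 = 49 (n_4 = 4)
Step 3: H = 12/(N(N+1)) * sum(R_i^2/n_i) - 3(N+1)
     = 12/(15*16) * (15.5^2/3 + 17.5^2/3 + 38^2/5 + 49^2/4) - 3*16
     = 0.050000 * 1071.22 - 48
     = 5.560833.
Step 4: Ties present; correction factor C = 1 - 30/(15^3 - 15) = 0.991071. Corrected H = 5.560833 / 0.991071 = 5.610931.
Step 5: Under H0, H ~ chi^2(3); p-value = 0.132152.
Step 6: alpha = 0.05. fail to reject H0.

H = 5.6109, df = 3, p = 0.132152, fail to reject H0.


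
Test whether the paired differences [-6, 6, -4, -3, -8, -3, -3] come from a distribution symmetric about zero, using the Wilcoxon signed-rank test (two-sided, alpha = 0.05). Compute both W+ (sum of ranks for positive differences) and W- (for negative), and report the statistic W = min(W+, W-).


Step 1: Drop any zero differences (none here) and take |d_i|.
|d| = [6, 6, 4, 3, 8, 3, 3]
Step 2: Midrank |d_i| (ties get averaged ranks).
ranks: |6|->5.5, |6|->5.5, |4|->4, |3|->2, |8|->7, |3|->2, |3|->2
Step 3: Attach original signs; sum ranks with positive sign and with negative sign.
W+ = 5.5 = 5.5
W- = 5.5 + 4 + 2 + 7 + 2 + 2 = 22.5
(Check: W+ + W- = 28 should equal n(n+1)/2 = 28.)
Step 4: Test statistic W = min(W+, W-) = 5.5.
Step 5: Ties in |d|, so use the tie-corrected normal approximation.
        E[W] = n(n+1)/4 = 7*8/4 = 14.
        Tie groups: |d|=3 (t=3), |d|=6 (t=2); sum(t^3 - t) = 30.
        Var[W] = n(n+1)(2n+1)/24 - sum(t^3-t)/48 = 840/24 - 30/48 = 34.375.
        z = (W - E[W]) / sqrt(Var[W]) = (5.5 - 14) / 5.8630 = -1.4498.
        Two-sided p = 2*Phi(z) = 0.147124.
Step 6: alpha = 0.05. fail to reject H0.

W+ = 5.5, W- = 22.5, W = min = 5.5, p = 0.147124, fail to reject H0.


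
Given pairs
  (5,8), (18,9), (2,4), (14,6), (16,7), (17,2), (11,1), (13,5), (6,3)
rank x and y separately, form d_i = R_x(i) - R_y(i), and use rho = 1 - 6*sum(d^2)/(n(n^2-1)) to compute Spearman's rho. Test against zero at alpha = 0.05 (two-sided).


Step 1: Rank x and y separately (midranks; no ties here).
rank(x): 5->2, 18->9, 2->1, 14->6, 16->7, 17->8, 11->4, 13->5, 6->3
rank(y): 8->8, 9->9, 4->4, 6->6, 7->7, 2->2, 1->1, 5->5, 3->3
Step 2: d_i = R_x(i) - R_y(i); compute d_i^2.
  (2-8)^2=36, (9-9)^2=0, (1-4)^2=9, (6-6)^2=0, (7-7)^2=0, (8-2)^2=36, (4-1)^2=9, (5-5)^2=0, (3-3)^2=0
sum(d^2) = 90.
Step 3: rho = 1 - 6*90 / (9*(9^2 - 1)) = 1 - 540/720 = 0.250000.
Step 4: Under H0, t = rho * sqrt((n-2)/(1-rho^2)) = 0.6831 ~ t(7).
Step 5: Two-sided p-value from the t-distribution with 7 df = 0.516490.
Step 6: alpha = 0.05. fail to reject H0.

rho = 0.2500, p = 0.516490, fail to reject H0 at alpha = 0.05.


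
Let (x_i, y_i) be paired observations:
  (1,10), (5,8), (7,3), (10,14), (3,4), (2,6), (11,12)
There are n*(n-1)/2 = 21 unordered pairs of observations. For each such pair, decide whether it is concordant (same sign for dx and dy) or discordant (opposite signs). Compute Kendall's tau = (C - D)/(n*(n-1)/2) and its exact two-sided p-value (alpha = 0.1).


Step 1: Enumerate the 21 unordered pairs (i,j) with i<j and classify each by sign(x_j-x_i) * sign(y_j-y_i).
  (1,2):dx=+4,dy=-2->D; (1,3):dx=+6,dy=-7->D; (1,4):dx=+9,dy=+4->C; (1,5):dx=+2,dy=-6->D
  (1,6):dx=+1,dy=-4->D; (1,7):dx=+10,dy=+2->C; (2,3):dx=+2,dy=-5->D; (2,4):dx=+5,dy=+6->C
  (2,5):dx=-2,dy=-4->C; (2,6):dx=-3,dy=-2->C; (2,7):dx=+6,dy=+4->C; (3,4):dx=+3,dy=+11->C
  (3,5):dx=-4,dy=+1->D; (3,6):dx=-5,dy=+3->D; (3,7):dx=+4,dy=+9->C; (4,5):dx=-7,dy=-10->C
  (4,6):dx=-8,dy=-8->C; (4,7):dx=+1,dy=-2->D; (5,6):dx=-1,dy=+2->D; (5,7):dx=+8,dy=+8->C
  (6,7):dx=+9,dy=+6->C
Step 2: C = 12, D = 9, total pairs = 21.
Step 3: tau = (C - D)/(n(n-1)/2) = (12 - 9)/21 = 0.142857.
Step 4: Exact two-sided p-value (enumerate n! = 5040 permutations of y under H0): p = 0.772619.
Step 5: alpha = 0.1. fail to reject H0.

tau_b = 0.1429 (C=12, D=9), p = 0.772619, fail to reject H0.
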